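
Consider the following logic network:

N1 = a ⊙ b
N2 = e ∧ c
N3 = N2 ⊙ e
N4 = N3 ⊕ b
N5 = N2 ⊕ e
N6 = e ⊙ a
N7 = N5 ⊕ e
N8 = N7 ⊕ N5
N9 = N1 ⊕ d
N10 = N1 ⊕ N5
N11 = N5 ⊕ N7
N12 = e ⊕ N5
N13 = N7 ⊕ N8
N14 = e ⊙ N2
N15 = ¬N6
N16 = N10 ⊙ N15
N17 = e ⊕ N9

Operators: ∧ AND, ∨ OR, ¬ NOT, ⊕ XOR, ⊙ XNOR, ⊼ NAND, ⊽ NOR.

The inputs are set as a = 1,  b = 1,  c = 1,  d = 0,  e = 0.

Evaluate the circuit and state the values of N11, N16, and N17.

N11 = 0  N16 = 1  N17 = 1

N1 = a XNOR b = 1 XNOR 1 = 1
N2 = e AND c = 0 AND 1 = 0
N5 = N2 XOR e = 0 XOR 0 = 0
N6 = e XNOR a = 0 XNOR 1 = 0
N7 = N5 XOR e = 0 XOR 0 = 0
N9 = N1 XOR d = 1 XOR 0 = 1
N10 = N1 XOR N5 = 1 XOR 0 = 1
N11 = N5 XOR N7 = 0 XOR 0 = 0
N15 = NOT N6 = NOT 0 = 1
N16 = N10 XNOR N15 = 1 XNOR 1 = 1
N17 = e XOR N9 = 0 XOR 1 = 1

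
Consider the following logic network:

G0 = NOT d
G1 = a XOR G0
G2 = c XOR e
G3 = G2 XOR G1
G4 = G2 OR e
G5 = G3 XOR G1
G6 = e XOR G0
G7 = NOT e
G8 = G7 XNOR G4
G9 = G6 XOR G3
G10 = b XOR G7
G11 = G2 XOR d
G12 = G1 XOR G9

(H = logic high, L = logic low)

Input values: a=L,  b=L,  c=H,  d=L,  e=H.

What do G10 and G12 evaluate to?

G0 = NOT d = NOT L = H
G1 = a XOR G0 = L XOR H = H
G2 = c XOR e = H XOR H = L
G3 = G2 XOR G1 = L XOR H = H
G6 = e XOR G0 = H XOR H = L
G7 = NOT e = NOT H = L
G9 = G6 XOR G3 = L XOR H = H
G10 = b XOR G7 = L XOR L = L
G12 = G1 XOR G9 = H XOR H = L

G10 = L, G12 = L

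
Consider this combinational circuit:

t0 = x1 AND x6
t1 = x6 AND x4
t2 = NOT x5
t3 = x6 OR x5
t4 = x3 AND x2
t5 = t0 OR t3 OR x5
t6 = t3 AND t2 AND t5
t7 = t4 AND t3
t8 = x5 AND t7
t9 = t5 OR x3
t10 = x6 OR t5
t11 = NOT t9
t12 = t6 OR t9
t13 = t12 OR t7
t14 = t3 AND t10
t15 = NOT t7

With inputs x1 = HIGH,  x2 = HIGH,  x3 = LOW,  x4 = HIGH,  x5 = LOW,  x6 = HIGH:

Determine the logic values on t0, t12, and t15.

t0 = x1 AND x6 = HIGH AND HIGH = HIGH
t2 = NOT x5 = NOT LOW = HIGH
t3 = x6 OR x5 = HIGH OR LOW = HIGH
t4 = x3 AND x2 = LOW AND HIGH = LOW
t5 = t0 OR t3 OR x5 = HIGH OR HIGH OR LOW = HIGH
t6 = t3 AND t2 AND t5 = HIGH AND HIGH AND HIGH = HIGH
t7 = t4 AND t3 = LOW AND HIGH = LOW
t9 = t5 OR x3 = HIGH OR LOW = HIGH
t12 = t6 OR t9 = HIGH OR HIGH = HIGH
t15 = NOT t7 = NOT LOW = HIGH

t0 = HIGH; t12 = HIGH; t15 = HIGH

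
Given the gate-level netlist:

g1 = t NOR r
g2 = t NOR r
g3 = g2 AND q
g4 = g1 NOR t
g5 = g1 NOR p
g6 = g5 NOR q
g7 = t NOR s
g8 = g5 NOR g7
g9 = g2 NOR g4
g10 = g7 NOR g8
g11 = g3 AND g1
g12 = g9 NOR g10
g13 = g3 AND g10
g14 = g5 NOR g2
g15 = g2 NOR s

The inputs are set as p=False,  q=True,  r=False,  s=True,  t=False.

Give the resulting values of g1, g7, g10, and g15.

g1 = True, g7 = False, g10 = False, g15 = False

g1 = t NOR r = False NOR False = True
g2 = t NOR r = False NOR False = True
g5 = g1 NOR p = True NOR False = False
g7 = t NOR s = False NOR True = False
g8 = g5 NOR g7 = False NOR False = True
g10 = g7 NOR g8 = False NOR True = False
g15 = g2 NOR s = True NOR True = False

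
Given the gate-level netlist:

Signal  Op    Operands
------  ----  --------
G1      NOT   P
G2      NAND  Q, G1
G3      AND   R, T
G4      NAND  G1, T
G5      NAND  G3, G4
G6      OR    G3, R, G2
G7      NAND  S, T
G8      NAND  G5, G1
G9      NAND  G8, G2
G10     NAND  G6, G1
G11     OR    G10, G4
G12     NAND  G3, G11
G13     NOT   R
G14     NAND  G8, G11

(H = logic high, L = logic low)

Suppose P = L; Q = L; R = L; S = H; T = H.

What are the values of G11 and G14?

G1 = NOT P = NOT L = H
G2 = Q NAND G1 = L NAND H = H
G3 = R AND T = L AND H = L
G4 = G1 NAND T = H NAND H = L
G5 = G3 NAND G4 = L NAND L = H
G6 = G3 OR R OR G2 = L OR L OR H = H
G8 = G5 NAND G1 = H NAND H = L
G10 = G6 NAND G1 = H NAND H = L
G11 = G10 OR G4 = L OR L = L
G14 = G8 NAND G11 = L NAND L = H

G11 = L; G14 = H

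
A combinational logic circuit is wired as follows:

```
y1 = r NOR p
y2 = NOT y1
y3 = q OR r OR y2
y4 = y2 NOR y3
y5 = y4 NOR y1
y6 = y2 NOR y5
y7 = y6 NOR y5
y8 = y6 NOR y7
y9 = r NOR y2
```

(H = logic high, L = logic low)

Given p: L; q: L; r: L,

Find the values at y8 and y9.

y8 = L, y9 = H

y1 = r NOR p = L NOR L = H
y2 = NOT y1 = NOT H = L
y3 = q OR r OR y2 = L OR L OR L = L
y4 = y2 NOR y3 = L NOR L = H
y5 = y4 NOR y1 = H NOR H = L
y6 = y2 NOR y5 = L NOR L = H
y7 = y6 NOR y5 = H NOR L = L
y8 = y6 NOR y7 = H NOR L = L
y9 = r NOR y2 = L NOR L = H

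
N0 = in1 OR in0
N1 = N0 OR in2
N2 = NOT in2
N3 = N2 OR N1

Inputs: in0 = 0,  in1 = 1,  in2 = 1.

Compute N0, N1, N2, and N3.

N0 = in1 OR in0 = 1 OR 0 = 1
N1 = N0 OR in2 = 1 OR 1 = 1
N2 = NOT in2 = NOT 1 = 0
N3 = N2 OR N1 = 0 OR 1 = 1

N0 = 1  N1 = 1  N2 = 0  N3 = 1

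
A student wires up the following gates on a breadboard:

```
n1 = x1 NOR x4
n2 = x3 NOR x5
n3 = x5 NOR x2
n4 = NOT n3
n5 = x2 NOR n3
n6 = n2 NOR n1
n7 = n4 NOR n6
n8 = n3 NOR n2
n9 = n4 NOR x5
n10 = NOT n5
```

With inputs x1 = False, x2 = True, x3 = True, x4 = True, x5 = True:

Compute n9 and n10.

n3 = x5 NOR x2 = True NOR True = False
n4 = NOT n3 = NOT False = True
n5 = x2 NOR n3 = True NOR False = False
n9 = n4 NOR x5 = True NOR True = False
n10 = NOT n5 = NOT False = True

n9 = False, n10 = True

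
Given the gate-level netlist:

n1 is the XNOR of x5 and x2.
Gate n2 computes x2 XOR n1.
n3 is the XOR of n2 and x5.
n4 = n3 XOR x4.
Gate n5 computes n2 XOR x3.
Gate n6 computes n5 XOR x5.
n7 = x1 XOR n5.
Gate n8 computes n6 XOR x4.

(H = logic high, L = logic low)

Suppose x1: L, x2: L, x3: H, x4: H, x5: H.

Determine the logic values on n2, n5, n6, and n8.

n2 = L, n5 = H, n6 = L, n8 = H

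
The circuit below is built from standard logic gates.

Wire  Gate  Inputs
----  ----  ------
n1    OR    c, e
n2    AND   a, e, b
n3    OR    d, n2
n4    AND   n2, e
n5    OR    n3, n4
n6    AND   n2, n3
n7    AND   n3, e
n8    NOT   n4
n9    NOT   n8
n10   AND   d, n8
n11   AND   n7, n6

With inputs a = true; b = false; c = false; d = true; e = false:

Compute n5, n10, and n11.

n5 = true  n10 = true  n11 = false

n2 = a AND e AND b = true AND false AND false = false
n3 = d OR n2 = true OR false = true
n4 = n2 AND e = false AND false = false
n5 = n3 OR n4 = true OR false = true
n6 = n2 AND n3 = false AND true = false
n7 = n3 AND e = true AND false = false
n8 = NOT n4 = NOT false = true
n10 = d AND n8 = true AND true = true
n11 = n7 AND n6 = false AND false = false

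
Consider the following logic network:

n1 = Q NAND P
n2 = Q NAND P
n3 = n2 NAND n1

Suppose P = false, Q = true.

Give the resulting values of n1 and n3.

n1 = true, n3 = false

n1 = Q NAND P = true NAND false = true
n2 = Q NAND P = true NAND false = true
n3 = n2 NAND n1 = true NAND true = false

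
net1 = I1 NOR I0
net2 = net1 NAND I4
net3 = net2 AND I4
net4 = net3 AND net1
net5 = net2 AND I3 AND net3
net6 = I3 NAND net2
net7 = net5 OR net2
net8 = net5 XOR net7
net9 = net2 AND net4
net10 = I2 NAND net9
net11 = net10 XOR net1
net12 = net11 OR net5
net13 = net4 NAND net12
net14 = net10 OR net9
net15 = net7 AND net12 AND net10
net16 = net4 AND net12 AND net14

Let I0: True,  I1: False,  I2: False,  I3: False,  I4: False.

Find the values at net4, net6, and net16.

net1 = I1 NOR I0 = False NOR True = False
net2 = net1 NAND I4 = False NAND False = True
net3 = net2 AND I4 = True AND False = False
net4 = net3 AND net1 = False AND False = False
net5 = net2 AND I3 AND net3 = True AND False AND False = False
net6 = I3 NAND net2 = False NAND True = True
net9 = net2 AND net4 = True AND False = False
net10 = I2 NAND net9 = False NAND False = True
net11 = net10 XOR net1 = True XOR False = True
net12 = net11 OR net5 = True OR False = True
net14 = net10 OR net9 = True OR False = True
net16 = net4 AND net12 AND net14 = False AND True AND True = False

net4 = False; net6 = True; net16 = False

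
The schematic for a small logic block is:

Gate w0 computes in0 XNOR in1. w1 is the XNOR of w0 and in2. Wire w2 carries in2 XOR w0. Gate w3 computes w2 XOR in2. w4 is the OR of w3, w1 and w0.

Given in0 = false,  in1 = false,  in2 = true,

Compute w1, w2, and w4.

w1 = true  w2 = false  w4 = true

w0 = in0 XNOR in1 = false XNOR false = true
w1 = w0 XNOR in2 = true XNOR true = true
w2 = in2 XOR w0 = true XOR true = false
w3 = w2 XOR in2 = false XOR true = true
w4 = w3 OR w1 OR w0 = true OR true OR true = true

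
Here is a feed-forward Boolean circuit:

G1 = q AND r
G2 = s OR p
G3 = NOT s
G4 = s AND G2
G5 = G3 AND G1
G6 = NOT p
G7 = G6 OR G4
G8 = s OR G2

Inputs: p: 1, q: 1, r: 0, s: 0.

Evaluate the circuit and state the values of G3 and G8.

G3 = 1, G8 = 1

G2 = s OR p = 0 OR 1 = 1
G3 = NOT s = NOT 0 = 1
G8 = s OR G2 = 0 OR 1 = 1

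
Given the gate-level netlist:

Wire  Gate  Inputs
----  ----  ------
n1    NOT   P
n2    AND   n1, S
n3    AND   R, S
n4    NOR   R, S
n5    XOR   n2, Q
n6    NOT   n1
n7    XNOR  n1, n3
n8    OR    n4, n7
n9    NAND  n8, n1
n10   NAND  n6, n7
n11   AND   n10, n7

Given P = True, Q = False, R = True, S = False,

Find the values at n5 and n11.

n5 = False  n11 = False

n1 = NOT P = NOT True = False
n2 = n1 AND S = False AND False = False
n3 = R AND S = True AND False = False
n5 = n2 XOR Q = False XOR False = False
n6 = NOT n1 = NOT False = True
n7 = n1 XNOR n3 = False XNOR False = True
n10 = n6 NAND n7 = True NAND True = False
n11 = n10 AND n7 = False AND True = False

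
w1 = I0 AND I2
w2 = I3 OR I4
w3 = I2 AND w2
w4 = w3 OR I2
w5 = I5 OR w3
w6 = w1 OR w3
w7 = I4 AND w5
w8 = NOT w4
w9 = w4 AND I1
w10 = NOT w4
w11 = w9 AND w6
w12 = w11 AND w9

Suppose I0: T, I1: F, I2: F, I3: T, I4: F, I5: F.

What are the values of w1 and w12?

w1 = F  w12 = F

w1 = I0 AND I2 = T AND F = F
w2 = I3 OR I4 = T OR F = T
w3 = I2 AND w2 = F AND T = F
w4 = w3 OR I2 = F OR F = F
w6 = w1 OR w3 = F OR F = F
w9 = w4 AND I1 = F AND F = F
w11 = w9 AND w6 = F AND F = F
w12 = w11 AND w9 = F AND F = F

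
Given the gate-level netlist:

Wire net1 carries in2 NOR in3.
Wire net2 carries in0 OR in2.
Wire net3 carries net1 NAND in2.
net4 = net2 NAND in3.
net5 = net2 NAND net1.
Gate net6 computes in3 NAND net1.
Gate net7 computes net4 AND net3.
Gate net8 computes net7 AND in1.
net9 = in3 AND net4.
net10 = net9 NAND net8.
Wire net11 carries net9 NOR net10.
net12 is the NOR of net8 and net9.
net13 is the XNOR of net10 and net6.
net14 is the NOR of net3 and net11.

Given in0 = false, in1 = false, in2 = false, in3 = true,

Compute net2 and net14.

net2 = false  net14 = false

net1 = in2 NOR in3 = false NOR true = false
net2 = in0 OR in2 = false OR false = false
net3 = net1 NAND in2 = false NAND false = true
net4 = net2 NAND in3 = false NAND true = true
net7 = net4 AND net3 = true AND true = true
net8 = net7 AND in1 = true AND false = false
net9 = in3 AND net4 = true AND true = true
net10 = net9 NAND net8 = true NAND false = true
net11 = net9 NOR net10 = true NOR true = false
net14 = net3 NOR net11 = true NOR false = false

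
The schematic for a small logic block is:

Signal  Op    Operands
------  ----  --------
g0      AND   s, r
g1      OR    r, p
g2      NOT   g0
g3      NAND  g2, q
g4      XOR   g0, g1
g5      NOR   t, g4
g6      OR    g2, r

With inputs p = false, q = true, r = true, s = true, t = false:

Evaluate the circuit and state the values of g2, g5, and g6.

g2 = false, g5 = true, g6 = true

g0 = s AND r = true AND true = true
g1 = r OR p = true OR false = true
g2 = NOT g0 = NOT true = false
g4 = g0 XOR g1 = true XOR true = false
g5 = t NOR g4 = false NOR false = true
g6 = g2 OR r = false OR true = true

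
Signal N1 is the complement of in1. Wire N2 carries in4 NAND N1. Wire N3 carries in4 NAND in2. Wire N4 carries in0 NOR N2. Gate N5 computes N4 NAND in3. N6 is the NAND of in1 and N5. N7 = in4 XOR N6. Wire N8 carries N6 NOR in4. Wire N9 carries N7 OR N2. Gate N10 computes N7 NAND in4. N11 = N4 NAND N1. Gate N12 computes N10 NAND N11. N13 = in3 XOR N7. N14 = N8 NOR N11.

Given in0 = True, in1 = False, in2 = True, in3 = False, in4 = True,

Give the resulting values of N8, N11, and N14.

N8 = False; N11 = True; N14 = False

N1 = NOT in1 = NOT False = True
N2 = in4 NAND N1 = True NAND True = False
N4 = in0 NOR N2 = True NOR False = False
N5 = N4 NAND in3 = False NAND False = True
N6 = in1 NAND N5 = False NAND True = True
N8 = N6 NOR in4 = True NOR True = False
N11 = N4 NAND N1 = False NAND True = True
N14 = N8 NOR N11 = False NOR True = False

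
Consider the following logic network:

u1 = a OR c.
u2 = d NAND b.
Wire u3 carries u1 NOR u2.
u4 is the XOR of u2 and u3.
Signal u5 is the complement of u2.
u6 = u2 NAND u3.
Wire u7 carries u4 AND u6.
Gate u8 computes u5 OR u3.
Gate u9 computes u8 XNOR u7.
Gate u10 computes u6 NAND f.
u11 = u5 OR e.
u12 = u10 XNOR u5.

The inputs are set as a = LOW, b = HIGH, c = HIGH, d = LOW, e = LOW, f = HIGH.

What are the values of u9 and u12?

u1 = a OR c = LOW OR HIGH = HIGH
u2 = d NAND b = LOW NAND HIGH = HIGH
u3 = u1 NOR u2 = HIGH NOR HIGH = LOW
u4 = u2 XOR u3 = HIGH XOR LOW = HIGH
u5 = NOT u2 = NOT HIGH = LOW
u6 = u2 NAND u3 = HIGH NAND LOW = HIGH
u7 = u4 AND u6 = HIGH AND HIGH = HIGH
u8 = u5 OR u3 = LOW OR LOW = LOW
u9 = u8 XNOR u7 = LOW XNOR HIGH = LOW
u10 = u6 NAND f = HIGH NAND HIGH = LOW
u12 = u10 XNOR u5 = LOW XNOR LOW = HIGH

u9 = LOW; u12 = HIGH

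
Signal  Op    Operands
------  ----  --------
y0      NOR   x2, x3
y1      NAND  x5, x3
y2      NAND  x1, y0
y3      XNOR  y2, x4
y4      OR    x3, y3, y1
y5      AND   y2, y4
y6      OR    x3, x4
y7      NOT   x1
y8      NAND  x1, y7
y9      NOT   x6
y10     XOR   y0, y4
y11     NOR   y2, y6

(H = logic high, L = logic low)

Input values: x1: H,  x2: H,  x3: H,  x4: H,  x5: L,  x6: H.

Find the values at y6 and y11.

y6 = H  y11 = L

y0 = x2 NOR x3 = H NOR H = L
y2 = x1 NAND y0 = H NAND L = H
y6 = x3 OR x4 = H OR H = H
y11 = y2 NOR y6 = H NOR H = L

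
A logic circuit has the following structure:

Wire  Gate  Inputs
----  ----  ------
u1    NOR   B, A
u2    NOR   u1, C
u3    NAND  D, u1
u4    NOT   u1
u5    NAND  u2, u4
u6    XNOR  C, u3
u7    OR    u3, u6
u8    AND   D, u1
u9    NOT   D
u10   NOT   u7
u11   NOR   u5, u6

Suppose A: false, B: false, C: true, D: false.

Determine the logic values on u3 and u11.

u1 = B NOR A = false NOR false = true
u2 = u1 NOR C = true NOR true = false
u3 = D NAND u1 = false NAND true = true
u4 = NOT u1 = NOT true = false
u5 = u2 NAND u4 = false NAND false = true
u6 = C XNOR u3 = true XNOR true = true
u11 = u5 NOR u6 = true NOR true = false

u3 = true; u11 = false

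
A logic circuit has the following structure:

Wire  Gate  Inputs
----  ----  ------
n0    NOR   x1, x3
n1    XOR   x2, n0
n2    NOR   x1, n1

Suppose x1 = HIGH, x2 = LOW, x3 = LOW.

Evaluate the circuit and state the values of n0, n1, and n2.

n0 = LOW  n1 = LOW  n2 = LOW

n0 = x1 NOR x3 = HIGH NOR LOW = LOW
n1 = x2 XOR n0 = LOW XOR LOW = LOW
n2 = x1 NOR n1 = HIGH NOR LOW = LOW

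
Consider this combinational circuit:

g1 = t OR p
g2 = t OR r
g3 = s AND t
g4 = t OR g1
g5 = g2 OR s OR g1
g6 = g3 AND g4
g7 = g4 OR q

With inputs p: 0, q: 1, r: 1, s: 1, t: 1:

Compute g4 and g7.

g4 = 1  g7 = 1

g1 = t OR p = 1 OR 0 = 1
g4 = t OR g1 = 1 OR 1 = 1
g7 = g4 OR q = 1 OR 1 = 1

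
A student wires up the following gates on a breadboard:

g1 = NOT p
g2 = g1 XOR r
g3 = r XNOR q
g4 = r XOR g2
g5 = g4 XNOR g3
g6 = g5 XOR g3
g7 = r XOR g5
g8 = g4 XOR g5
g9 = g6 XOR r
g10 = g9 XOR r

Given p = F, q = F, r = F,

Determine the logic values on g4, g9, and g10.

g1 = NOT p = NOT F = T
g2 = g1 XOR r = T XOR F = T
g3 = r XNOR q = F XNOR F = T
g4 = r XOR g2 = F XOR T = T
g5 = g4 XNOR g3 = T XNOR T = T
g6 = g5 XOR g3 = T XOR T = F
g9 = g6 XOR r = F XOR F = F
g10 = g9 XOR r = F XOR F = F

g4 = T  g9 = F  g10 = F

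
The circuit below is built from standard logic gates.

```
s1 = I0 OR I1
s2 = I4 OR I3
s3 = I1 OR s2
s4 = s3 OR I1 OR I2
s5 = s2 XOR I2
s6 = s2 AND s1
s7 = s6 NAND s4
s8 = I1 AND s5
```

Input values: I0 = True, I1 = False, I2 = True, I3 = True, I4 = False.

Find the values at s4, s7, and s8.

s1 = I0 OR I1 = True OR False = True
s2 = I4 OR I3 = False OR True = True
s3 = I1 OR s2 = False OR True = True
s4 = s3 OR I1 OR I2 = True OR False OR True = True
s5 = s2 XOR I2 = True XOR True = False
s6 = s2 AND s1 = True AND True = True
s7 = s6 NAND s4 = True NAND True = False
s8 = I1 AND s5 = False AND False = False

s4 = True; s7 = False; s8 = False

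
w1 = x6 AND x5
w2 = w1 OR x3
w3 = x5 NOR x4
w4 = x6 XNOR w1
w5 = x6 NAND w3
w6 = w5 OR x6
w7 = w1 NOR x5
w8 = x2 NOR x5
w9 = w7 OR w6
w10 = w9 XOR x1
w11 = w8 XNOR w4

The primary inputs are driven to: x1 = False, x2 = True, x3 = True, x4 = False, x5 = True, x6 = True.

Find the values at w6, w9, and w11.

w6 = True; w9 = True; w11 = False

w1 = x6 AND x5 = True AND True = True
w3 = x5 NOR x4 = True NOR False = False
w4 = x6 XNOR w1 = True XNOR True = True
w5 = x6 NAND w3 = True NAND False = True
w6 = w5 OR x6 = True OR True = True
w7 = w1 NOR x5 = True NOR True = False
w8 = x2 NOR x5 = True NOR True = False
w9 = w7 OR w6 = False OR True = True
w11 = w8 XNOR w4 = False XNOR True = False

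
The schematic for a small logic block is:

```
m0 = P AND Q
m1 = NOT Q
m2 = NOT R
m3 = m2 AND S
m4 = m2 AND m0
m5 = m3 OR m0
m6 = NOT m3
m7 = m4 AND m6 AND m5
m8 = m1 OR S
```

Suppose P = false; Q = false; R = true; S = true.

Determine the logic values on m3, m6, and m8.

m3 = false; m6 = true; m8 = true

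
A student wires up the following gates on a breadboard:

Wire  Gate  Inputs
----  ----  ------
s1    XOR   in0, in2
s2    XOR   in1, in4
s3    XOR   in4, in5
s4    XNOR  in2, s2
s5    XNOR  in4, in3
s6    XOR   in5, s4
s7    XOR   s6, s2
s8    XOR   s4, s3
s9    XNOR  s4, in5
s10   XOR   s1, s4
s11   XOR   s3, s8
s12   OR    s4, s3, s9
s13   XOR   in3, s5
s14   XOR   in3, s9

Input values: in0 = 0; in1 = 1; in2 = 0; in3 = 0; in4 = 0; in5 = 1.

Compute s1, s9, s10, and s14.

s1 = 0, s9 = 0, s10 = 0, s14 = 0

s1 = in0 XOR in2 = 0 XOR 0 = 0
s2 = in1 XOR in4 = 1 XOR 0 = 1
s4 = in2 XNOR s2 = 0 XNOR 1 = 0
s9 = s4 XNOR in5 = 0 XNOR 1 = 0
s10 = s1 XOR s4 = 0 XOR 0 = 0
s14 = in3 XOR s9 = 0 XOR 0 = 0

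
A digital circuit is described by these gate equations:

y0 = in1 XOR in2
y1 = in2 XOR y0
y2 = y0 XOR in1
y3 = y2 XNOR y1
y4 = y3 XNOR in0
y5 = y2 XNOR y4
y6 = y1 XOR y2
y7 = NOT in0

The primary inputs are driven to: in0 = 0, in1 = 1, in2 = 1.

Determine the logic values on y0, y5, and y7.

y0 = in1 XOR in2 = 1 XOR 1 = 0
y1 = in2 XOR y0 = 1 XOR 0 = 1
y2 = y0 XOR in1 = 0 XOR 1 = 1
y3 = y2 XNOR y1 = 1 XNOR 1 = 1
y4 = y3 XNOR in0 = 1 XNOR 0 = 0
y5 = y2 XNOR y4 = 1 XNOR 0 = 0
y7 = NOT in0 = NOT 0 = 1

y0 = 0, y5 = 0, y7 = 1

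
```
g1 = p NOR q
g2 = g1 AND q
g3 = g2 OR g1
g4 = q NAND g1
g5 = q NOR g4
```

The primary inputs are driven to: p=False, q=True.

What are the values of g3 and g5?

g1 = p NOR q = False NOR True = False
g2 = g1 AND q = False AND True = False
g3 = g2 OR g1 = False OR False = False
g4 = q NAND g1 = True NAND False = True
g5 = q NOR g4 = True NOR True = False

g3 = False, g5 = False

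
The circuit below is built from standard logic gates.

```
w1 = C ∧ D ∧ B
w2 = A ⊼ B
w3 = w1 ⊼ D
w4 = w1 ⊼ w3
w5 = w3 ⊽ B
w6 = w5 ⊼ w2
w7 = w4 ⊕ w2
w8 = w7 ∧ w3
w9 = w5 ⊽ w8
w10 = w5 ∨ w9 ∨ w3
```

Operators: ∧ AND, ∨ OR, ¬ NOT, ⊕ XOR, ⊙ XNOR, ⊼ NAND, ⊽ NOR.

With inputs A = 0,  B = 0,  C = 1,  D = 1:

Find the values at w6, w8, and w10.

w6 = 1, w8 = 0, w10 = 1

w1 = C AND D AND B = 1 AND 1 AND 0 = 0
w2 = A NAND B = 0 NAND 0 = 1
w3 = w1 NAND D = 0 NAND 1 = 1
w4 = w1 NAND w3 = 0 NAND 1 = 1
w5 = w3 NOR B = 1 NOR 0 = 0
w6 = w5 NAND w2 = 0 NAND 1 = 1
w7 = w4 XOR w2 = 1 XOR 1 = 0
w8 = w7 AND w3 = 0 AND 1 = 0
w9 = w5 NOR w8 = 0 NOR 0 = 1
w10 = w5 OR w9 OR w3 = 0 OR 1 OR 1 = 1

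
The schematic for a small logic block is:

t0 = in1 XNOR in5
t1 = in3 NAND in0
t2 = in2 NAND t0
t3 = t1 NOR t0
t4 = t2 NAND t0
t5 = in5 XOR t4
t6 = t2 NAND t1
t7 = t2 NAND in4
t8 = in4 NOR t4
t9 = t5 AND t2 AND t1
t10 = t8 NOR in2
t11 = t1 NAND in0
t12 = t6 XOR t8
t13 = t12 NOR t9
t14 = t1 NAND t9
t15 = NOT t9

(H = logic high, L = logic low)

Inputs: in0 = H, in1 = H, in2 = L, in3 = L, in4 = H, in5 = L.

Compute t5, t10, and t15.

t0 = in1 XNOR in5 = H XNOR L = L
t1 = in3 NAND in0 = L NAND H = H
t2 = in2 NAND t0 = L NAND L = H
t4 = t2 NAND t0 = H NAND L = H
t5 = in5 XOR t4 = L XOR H = H
t8 = in4 NOR t4 = H NOR H = L
t9 = t5 AND t2 AND t1 = H AND H AND H = H
t10 = t8 NOR in2 = L NOR L = H
t15 = NOT t9 = NOT H = L

t5 = H; t10 = H; t15 = L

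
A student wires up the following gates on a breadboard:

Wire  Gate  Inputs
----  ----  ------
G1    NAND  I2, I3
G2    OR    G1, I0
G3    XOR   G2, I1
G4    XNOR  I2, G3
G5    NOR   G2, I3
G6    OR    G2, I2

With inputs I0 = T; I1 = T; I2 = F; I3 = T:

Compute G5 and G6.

G5 = F, G6 = T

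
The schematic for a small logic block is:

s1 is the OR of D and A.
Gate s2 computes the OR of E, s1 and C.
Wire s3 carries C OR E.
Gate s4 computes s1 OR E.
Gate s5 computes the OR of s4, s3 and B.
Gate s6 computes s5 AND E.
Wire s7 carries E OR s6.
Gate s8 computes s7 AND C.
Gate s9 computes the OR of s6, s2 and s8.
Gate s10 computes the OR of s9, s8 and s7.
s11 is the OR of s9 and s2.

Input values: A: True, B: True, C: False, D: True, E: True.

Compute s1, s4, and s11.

s1 = D OR A = True OR True = True
s2 = E OR s1 OR C = True OR True OR False = True
s3 = C OR E = False OR True = True
s4 = s1 OR E = True OR True = True
s5 = s4 OR s3 OR B = True OR True OR True = True
s6 = s5 AND E = True AND True = True
s7 = E OR s6 = True OR True = True
s8 = s7 AND C = True AND False = False
s9 = s6 OR s2 OR s8 = True OR True OR False = True
s11 = s9 OR s2 = True OR True = True

s1 = True, s4 = True, s11 = True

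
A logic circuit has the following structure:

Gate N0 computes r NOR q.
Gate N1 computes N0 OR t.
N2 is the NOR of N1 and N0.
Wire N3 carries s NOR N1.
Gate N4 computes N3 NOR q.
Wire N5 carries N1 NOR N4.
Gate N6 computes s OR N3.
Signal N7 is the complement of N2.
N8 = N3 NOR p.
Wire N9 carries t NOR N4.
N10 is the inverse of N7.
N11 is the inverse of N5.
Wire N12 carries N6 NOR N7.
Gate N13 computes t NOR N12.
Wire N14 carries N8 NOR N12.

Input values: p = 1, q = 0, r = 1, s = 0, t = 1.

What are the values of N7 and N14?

N7 = 1  N14 = 1

N0 = r NOR q = 1 NOR 0 = 0
N1 = N0 OR t = 0 OR 1 = 1
N2 = N1 NOR N0 = 1 NOR 0 = 0
N3 = s NOR N1 = 0 NOR 1 = 0
N6 = s OR N3 = 0 OR 0 = 0
N7 = NOT N2 = NOT 0 = 1
N8 = N3 NOR p = 0 NOR 1 = 0
N12 = N6 NOR N7 = 0 NOR 1 = 0
N14 = N8 NOR N12 = 0 NOR 0 = 1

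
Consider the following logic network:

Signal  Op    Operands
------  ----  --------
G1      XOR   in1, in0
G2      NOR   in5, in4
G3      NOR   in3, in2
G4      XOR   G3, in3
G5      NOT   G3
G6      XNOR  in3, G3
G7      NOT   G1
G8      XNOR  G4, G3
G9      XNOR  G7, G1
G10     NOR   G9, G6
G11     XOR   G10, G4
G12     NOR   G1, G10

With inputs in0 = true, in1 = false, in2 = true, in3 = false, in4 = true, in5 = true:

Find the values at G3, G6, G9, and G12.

G1 = in1 XOR in0 = false XOR true = true
G3 = in3 NOR in2 = false NOR true = false
G6 = in3 XNOR G3 = false XNOR false = true
G7 = NOT G1 = NOT true = false
G9 = G7 XNOR G1 = false XNOR true = false
G10 = G9 NOR G6 = false NOR true = false
G12 = G1 NOR G10 = true NOR false = false

G3 = false; G6 = true; G9 = false; G12 = false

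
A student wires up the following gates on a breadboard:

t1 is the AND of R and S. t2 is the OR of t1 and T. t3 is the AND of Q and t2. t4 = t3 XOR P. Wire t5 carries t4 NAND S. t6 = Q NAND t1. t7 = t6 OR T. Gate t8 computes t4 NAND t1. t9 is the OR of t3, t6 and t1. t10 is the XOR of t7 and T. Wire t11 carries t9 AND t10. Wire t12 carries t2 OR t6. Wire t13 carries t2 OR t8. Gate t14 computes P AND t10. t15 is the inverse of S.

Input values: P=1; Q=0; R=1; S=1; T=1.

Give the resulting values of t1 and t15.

t1 = 1, t15 = 0

t1 = R AND S = 1 AND 1 = 1
t15 = NOT S = NOT 1 = 0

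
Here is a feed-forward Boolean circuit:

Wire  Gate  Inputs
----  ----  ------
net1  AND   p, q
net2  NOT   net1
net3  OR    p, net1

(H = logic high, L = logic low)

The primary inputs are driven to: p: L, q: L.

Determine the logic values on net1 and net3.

net1 = p AND q = L AND L = L
net3 = p OR net1 = L OR L = L

net1 = L, net3 = L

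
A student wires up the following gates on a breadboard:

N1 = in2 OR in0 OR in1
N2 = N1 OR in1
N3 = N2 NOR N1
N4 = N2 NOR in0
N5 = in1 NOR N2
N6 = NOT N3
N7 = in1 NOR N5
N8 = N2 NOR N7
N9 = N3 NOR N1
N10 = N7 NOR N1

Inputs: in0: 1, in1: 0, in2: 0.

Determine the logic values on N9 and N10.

N9 = 0, N10 = 0

N1 = in2 OR in0 OR in1 = 0 OR 1 OR 0 = 1
N2 = N1 OR in1 = 1 OR 0 = 1
N3 = N2 NOR N1 = 1 NOR 1 = 0
N5 = in1 NOR N2 = 0 NOR 1 = 0
N7 = in1 NOR N5 = 0 NOR 0 = 1
N9 = N3 NOR N1 = 0 NOR 1 = 0
N10 = N7 NOR N1 = 1 NOR 1 = 0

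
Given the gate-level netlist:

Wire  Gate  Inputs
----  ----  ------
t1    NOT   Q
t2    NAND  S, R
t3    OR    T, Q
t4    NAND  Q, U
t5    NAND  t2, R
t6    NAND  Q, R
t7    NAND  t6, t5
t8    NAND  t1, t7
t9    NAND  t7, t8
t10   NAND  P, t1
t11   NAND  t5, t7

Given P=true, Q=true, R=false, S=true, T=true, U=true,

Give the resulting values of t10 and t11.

t10 = true  t11 = true

t1 = NOT Q = NOT true = false
t2 = S NAND R = true NAND false = true
t5 = t2 NAND R = true NAND false = true
t6 = Q NAND R = true NAND false = true
t7 = t6 NAND t5 = true NAND true = false
t10 = P NAND t1 = true NAND false = true
t11 = t5 NAND t7 = true NAND false = true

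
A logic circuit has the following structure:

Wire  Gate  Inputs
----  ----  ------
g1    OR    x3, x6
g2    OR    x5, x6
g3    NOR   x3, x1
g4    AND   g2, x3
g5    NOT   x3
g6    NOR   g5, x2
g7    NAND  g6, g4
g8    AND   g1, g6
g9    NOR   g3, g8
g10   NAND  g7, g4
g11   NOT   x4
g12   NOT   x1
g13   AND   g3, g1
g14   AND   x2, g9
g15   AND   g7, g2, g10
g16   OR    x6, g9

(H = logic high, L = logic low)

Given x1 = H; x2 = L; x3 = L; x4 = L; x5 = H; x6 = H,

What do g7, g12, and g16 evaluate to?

g1 = x3 OR x6 = L OR H = H
g2 = x5 OR x6 = H OR H = H
g3 = x3 NOR x1 = L NOR H = L
g4 = g2 AND x3 = H AND L = L
g5 = NOT x3 = NOT L = H
g6 = g5 NOR x2 = H NOR L = L
g7 = g6 NAND g4 = L NAND L = H
g8 = g1 AND g6 = H AND L = L
g9 = g3 NOR g8 = L NOR L = H
g12 = NOT x1 = NOT H = L
g16 = x6 OR g9 = H OR H = H

g7 = H, g12 = L, g16 = H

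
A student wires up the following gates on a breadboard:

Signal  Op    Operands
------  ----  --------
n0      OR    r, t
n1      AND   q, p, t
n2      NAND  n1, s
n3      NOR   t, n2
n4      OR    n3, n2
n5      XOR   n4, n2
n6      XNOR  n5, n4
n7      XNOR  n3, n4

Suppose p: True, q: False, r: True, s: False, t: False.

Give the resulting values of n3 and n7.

n1 = q AND p AND t = False AND True AND False = False
n2 = n1 NAND s = False NAND False = True
n3 = t NOR n2 = False NOR True = False
n4 = n3 OR n2 = False OR True = True
n7 = n3 XNOR n4 = False XNOR True = False

n3 = False, n7 = False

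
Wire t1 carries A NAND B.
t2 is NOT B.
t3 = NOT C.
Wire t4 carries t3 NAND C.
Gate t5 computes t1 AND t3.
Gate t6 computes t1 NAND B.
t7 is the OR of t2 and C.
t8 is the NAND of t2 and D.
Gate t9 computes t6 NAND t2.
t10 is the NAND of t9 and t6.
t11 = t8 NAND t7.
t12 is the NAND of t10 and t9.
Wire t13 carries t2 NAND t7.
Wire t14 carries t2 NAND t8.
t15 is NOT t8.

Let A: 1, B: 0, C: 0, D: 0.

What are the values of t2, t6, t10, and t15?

t2 = 1, t6 = 1, t10 = 1, t15 = 0

t1 = A NAND B = 1 NAND 0 = 1
t2 = NOT B = NOT 0 = 1
t6 = t1 NAND B = 1 NAND 0 = 1
t8 = t2 NAND D = 1 NAND 0 = 1
t9 = t6 NAND t2 = 1 NAND 1 = 0
t10 = t9 NAND t6 = 0 NAND 1 = 1
t15 = NOT t8 = NOT 1 = 0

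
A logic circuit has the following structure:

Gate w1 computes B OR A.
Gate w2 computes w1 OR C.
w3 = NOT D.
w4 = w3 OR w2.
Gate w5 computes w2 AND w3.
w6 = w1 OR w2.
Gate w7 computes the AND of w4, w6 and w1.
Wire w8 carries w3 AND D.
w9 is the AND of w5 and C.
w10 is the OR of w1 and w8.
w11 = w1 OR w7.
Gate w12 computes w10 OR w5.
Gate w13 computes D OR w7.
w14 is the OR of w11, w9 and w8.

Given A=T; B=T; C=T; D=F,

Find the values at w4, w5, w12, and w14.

w1 = B OR A = T OR T = T
w2 = w1 OR C = T OR T = T
w3 = NOT D = NOT F = T
w4 = w3 OR w2 = T OR T = T
w5 = w2 AND w3 = T AND T = T
w6 = w1 OR w2 = T OR T = T
w7 = w4 AND w6 AND w1 = T AND T AND T = T
w8 = w3 AND D = T AND F = F
w9 = w5 AND C = T AND T = T
w10 = w1 OR w8 = T OR F = T
w11 = w1 OR w7 = T OR T = T
w12 = w10 OR w5 = T OR T = T
w14 = w11 OR w9 OR w8 = T OR T OR F = T

w4 = T  w5 = T  w12 = T  w14 = T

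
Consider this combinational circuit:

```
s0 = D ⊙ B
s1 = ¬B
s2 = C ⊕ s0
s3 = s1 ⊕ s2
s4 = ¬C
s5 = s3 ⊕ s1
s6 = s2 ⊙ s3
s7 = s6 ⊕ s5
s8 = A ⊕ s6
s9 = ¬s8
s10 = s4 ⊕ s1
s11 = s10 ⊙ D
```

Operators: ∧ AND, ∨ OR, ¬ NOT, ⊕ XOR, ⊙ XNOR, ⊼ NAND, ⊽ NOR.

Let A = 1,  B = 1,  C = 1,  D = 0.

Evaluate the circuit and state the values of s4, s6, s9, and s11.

s4 = 0  s6 = 1  s9 = 1  s11 = 1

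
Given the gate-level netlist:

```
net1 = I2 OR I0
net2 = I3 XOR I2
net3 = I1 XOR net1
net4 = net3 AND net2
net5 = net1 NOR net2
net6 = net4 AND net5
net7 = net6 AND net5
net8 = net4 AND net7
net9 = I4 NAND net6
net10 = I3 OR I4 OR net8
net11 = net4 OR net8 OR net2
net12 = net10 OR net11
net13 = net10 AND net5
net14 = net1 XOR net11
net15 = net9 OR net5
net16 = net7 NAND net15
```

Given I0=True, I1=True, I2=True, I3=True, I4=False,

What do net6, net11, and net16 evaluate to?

net1 = I2 OR I0 = True OR True = True
net2 = I3 XOR I2 = True XOR True = False
net3 = I1 XOR net1 = True XOR True = False
net4 = net3 AND net2 = False AND False = False
net5 = net1 NOR net2 = True NOR False = False
net6 = net4 AND net5 = False AND False = False
net7 = net6 AND net5 = False AND False = False
net8 = net4 AND net7 = False AND False = False
net9 = I4 NAND net6 = False NAND False = True
net11 = net4 OR net8 OR net2 = False OR False OR False = False
net15 = net9 OR net5 = True OR False = True
net16 = net7 NAND net15 = False NAND True = True

net6 = False, net11 = False, net16 = True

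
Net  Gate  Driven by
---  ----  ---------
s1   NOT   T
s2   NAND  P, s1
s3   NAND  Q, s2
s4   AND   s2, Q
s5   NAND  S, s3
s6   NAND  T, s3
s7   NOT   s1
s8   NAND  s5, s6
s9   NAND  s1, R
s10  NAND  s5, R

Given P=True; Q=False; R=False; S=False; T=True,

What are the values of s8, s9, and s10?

s1 = NOT T = NOT True = False
s2 = P NAND s1 = True NAND False = True
s3 = Q NAND s2 = False NAND True = True
s5 = S NAND s3 = False NAND True = True
s6 = T NAND s3 = True NAND True = False
s8 = s5 NAND s6 = True NAND False = True
s9 = s1 NAND R = False NAND False = True
s10 = s5 NAND R = True NAND False = True

s8 = True, s9 = True, s10 = True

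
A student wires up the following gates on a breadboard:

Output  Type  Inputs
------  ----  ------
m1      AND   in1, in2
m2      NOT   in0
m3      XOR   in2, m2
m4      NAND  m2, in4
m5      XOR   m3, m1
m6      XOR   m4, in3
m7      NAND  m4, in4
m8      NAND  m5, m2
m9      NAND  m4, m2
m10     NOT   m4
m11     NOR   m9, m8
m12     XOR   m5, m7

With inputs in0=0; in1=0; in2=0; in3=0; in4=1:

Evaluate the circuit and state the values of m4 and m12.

m1 = in1 AND in2 = 0 AND 0 = 0
m2 = NOT in0 = NOT 0 = 1
m3 = in2 XOR m2 = 0 XOR 1 = 1
m4 = m2 NAND in4 = 1 NAND 1 = 0
m5 = m3 XOR m1 = 1 XOR 0 = 1
m7 = m4 NAND in4 = 0 NAND 1 = 1
m12 = m5 XOR m7 = 1 XOR 1 = 0

m4 = 0, m12 = 0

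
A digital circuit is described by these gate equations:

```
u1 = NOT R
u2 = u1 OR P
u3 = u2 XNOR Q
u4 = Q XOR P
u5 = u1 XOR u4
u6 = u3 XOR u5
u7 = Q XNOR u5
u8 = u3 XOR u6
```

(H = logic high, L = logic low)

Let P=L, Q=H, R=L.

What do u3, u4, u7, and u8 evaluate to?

u3 = H  u4 = H  u7 = L  u8 = L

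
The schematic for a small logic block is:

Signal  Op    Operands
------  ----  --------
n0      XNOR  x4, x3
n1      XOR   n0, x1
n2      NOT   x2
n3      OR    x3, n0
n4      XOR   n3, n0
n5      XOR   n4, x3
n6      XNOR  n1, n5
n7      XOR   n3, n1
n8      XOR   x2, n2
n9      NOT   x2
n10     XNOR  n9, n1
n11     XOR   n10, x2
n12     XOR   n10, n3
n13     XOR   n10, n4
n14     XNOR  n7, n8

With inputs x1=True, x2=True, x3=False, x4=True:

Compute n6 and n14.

n6 = False  n14 = True

n0 = x4 XNOR x3 = True XNOR False = False
n1 = n0 XOR x1 = False XOR True = True
n2 = NOT x2 = NOT True = False
n3 = x3 OR n0 = False OR False = False
n4 = n3 XOR n0 = False XOR False = False
n5 = n4 XOR x3 = False XOR False = False
n6 = n1 XNOR n5 = True XNOR False = False
n7 = n3 XOR n1 = False XOR True = True
n8 = x2 XOR n2 = True XOR False = True
n14 = n7 XNOR n8 = True XNOR True = True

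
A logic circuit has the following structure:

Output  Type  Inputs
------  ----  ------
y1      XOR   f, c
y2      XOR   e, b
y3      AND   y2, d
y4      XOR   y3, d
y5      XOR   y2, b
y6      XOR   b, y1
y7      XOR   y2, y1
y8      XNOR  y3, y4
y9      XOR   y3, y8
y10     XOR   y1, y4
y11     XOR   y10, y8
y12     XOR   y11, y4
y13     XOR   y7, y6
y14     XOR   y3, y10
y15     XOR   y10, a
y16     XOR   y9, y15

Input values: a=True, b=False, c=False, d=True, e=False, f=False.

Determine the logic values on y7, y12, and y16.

y7 = False  y12 = False  y16 = False

y1 = f XOR c = False XOR False = False
y2 = e XOR b = False XOR False = False
y3 = y2 AND d = False AND True = False
y4 = y3 XOR d = False XOR True = True
y7 = y2 XOR y1 = False XOR False = False
y8 = y3 XNOR y4 = False XNOR True = False
y9 = y3 XOR y8 = False XOR False = False
y10 = y1 XOR y4 = False XOR True = True
y11 = y10 XOR y8 = True XOR False = True
y12 = y11 XOR y4 = True XOR True = False
y15 = y10 XOR a = True XOR True = False
y16 = y9 XOR y15 = False XOR False = False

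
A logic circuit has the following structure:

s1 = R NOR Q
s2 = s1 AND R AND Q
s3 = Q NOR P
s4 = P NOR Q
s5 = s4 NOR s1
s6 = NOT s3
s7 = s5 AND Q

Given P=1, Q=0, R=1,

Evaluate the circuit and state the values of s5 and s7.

s5 = 1; s7 = 0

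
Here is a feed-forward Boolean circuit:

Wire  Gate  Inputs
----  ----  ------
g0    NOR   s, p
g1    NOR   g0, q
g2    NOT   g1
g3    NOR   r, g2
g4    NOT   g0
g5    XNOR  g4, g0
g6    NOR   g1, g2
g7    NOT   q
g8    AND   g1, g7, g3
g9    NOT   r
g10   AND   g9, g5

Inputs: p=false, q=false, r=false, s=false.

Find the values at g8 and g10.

g0 = s NOR p = false NOR false = true
g1 = g0 NOR q = true NOR false = false
g2 = NOT g1 = NOT false = true
g3 = r NOR g2 = false NOR true = false
g4 = NOT g0 = NOT true = false
g5 = g4 XNOR g0 = false XNOR true = false
g7 = NOT q = NOT false = true
g8 = g1 AND g7 AND g3 = false AND true AND false = false
g9 = NOT r = NOT false = true
g10 = g9 AND g5 = true AND false = false

g8 = false; g10 = false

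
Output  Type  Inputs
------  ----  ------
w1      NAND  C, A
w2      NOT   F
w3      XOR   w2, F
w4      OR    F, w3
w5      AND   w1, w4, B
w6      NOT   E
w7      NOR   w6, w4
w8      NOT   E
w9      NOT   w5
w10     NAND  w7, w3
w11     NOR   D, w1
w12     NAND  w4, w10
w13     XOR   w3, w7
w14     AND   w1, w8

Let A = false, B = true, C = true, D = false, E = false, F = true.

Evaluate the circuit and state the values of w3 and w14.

w1 = C NAND A = true NAND false = true
w2 = NOT F = NOT true = false
w3 = w2 XOR F = false XOR true = true
w8 = NOT E = NOT false = true
w14 = w1 AND w8 = true AND true = true

w3 = true; w14 = true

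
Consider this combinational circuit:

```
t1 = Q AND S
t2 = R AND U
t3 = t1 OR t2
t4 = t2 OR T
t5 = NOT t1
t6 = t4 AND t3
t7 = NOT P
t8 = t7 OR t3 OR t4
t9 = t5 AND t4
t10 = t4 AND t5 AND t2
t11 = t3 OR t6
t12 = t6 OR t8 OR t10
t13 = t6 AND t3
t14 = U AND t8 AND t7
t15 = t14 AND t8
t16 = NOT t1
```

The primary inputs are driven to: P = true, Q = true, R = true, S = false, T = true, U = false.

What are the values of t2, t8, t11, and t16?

t2 = false, t8 = true, t11 = false, t16 = true

t1 = Q AND S = true AND false = false
t2 = R AND U = true AND false = false
t3 = t1 OR t2 = false OR false = false
t4 = t2 OR T = false OR true = true
t6 = t4 AND t3 = true AND false = false
t7 = NOT P = NOT true = false
t8 = t7 OR t3 OR t4 = false OR false OR true = true
t11 = t3 OR t6 = false OR false = false
t16 = NOT t1 = NOT false = true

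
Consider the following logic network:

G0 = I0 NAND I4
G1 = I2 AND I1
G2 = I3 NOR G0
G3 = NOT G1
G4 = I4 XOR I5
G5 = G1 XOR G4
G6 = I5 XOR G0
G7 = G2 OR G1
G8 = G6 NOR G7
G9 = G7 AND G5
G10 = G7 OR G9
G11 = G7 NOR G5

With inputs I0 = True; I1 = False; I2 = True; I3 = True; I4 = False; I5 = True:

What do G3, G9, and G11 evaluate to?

G3 = True  G9 = False  G11 = False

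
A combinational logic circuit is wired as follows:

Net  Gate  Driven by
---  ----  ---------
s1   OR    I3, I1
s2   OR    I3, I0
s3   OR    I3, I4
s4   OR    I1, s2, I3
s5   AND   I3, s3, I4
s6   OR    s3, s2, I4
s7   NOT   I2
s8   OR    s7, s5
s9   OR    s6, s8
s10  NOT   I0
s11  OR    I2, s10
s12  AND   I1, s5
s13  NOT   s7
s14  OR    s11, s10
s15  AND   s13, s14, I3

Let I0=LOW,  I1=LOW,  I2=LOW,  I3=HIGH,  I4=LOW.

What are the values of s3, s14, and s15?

s3 = I3 OR I4 = HIGH OR LOW = HIGH
s7 = NOT I2 = NOT LOW = HIGH
s10 = NOT I0 = NOT LOW = HIGH
s11 = I2 OR s10 = LOW OR HIGH = HIGH
s13 = NOT s7 = NOT HIGH = LOW
s14 = s11 OR s10 = HIGH OR HIGH = HIGH
s15 = s13 AND s14 AND I3 = LOW AND HIGH AND HIGH = LOW

s3 = HIGH, s14 = HIGH, s15 = LOW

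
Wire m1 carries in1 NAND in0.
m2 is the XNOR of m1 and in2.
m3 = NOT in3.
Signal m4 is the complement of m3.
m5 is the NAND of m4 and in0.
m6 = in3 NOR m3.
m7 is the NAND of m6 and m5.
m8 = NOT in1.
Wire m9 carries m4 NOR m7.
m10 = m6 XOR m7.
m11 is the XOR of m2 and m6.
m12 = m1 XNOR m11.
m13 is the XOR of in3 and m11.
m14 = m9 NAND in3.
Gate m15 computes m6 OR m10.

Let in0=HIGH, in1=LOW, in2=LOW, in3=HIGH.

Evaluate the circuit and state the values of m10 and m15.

m10 = HIGH  m15 = HIGH

m3 = NOT in3 = NOT HIGH = LOW
m4 = NOT m3 = NOT LOW = HIGH
m5 = m4 NAND in0 = HIGH NAND HIGH = LOW
m6 = in3 NOR m3 = HIGH NOR LOW = LOW
m7 = m6 NAND m5 = LOW NAND LOW = HIGH
m10 = m6 XOR m7 = LOW XOR HIGH = HIGH
m15 = m6 OR m10 = LOW OR HIGH = HIGH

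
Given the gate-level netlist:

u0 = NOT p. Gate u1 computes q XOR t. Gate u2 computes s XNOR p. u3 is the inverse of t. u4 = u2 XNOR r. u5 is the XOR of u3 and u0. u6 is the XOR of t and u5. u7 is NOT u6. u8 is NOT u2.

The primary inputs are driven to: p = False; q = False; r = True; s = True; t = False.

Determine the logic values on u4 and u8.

u4 = False; u8 = True

u2 = s XNOR p = True XNOR False = False
u4 = u2 XNOR r = False XNOR True = False
u8 = NOT u2 = NOT False = True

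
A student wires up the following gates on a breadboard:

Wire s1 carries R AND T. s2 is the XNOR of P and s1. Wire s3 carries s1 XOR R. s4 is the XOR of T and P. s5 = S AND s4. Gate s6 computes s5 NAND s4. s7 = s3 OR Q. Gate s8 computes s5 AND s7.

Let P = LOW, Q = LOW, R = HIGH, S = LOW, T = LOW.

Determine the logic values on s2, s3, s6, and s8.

s1 = R AND T = HIGH AND LOW = LOW
s2 = P XNOR s1 = LOW XNOR LOW = HIGH
s3 = s1 XOR R = LOW XOR HIGH = HIGH
s4 = T XOR P = LOW XOR LOW = LOW
s5 = S AND s4 = LOW AND LOW = LOW
s6 = s5 NAND s4 = LOW NAND LOW = HIGH
s7 = s3 OR Q = HIGH OR LOW = HIGH
s8 = s5 AND s7 = LOW AND HIGH = LOW

s2 = HIGH, s3 = HIGH, s6 = HIGH, s8 = LOW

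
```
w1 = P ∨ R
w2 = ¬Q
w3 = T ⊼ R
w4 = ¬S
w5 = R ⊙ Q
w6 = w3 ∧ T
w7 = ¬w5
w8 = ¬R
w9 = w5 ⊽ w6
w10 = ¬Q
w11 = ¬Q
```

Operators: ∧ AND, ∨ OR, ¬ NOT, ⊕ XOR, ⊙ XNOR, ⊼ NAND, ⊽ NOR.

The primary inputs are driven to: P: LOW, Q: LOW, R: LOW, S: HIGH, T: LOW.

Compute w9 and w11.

w9 = LOW, w11 = HIGH

w3 = T NAND R = LOW NAND LOW = HIGH
w5 = R XNOR Q = LOW XNOR LOW = HIGH
w6 = w3 AND T = HIGH AND LOW = LOW
w9 = w5 NOR w6 = HIGH NOR LOW = LOW
w11 = NOT Q = NOT LOW = HIGH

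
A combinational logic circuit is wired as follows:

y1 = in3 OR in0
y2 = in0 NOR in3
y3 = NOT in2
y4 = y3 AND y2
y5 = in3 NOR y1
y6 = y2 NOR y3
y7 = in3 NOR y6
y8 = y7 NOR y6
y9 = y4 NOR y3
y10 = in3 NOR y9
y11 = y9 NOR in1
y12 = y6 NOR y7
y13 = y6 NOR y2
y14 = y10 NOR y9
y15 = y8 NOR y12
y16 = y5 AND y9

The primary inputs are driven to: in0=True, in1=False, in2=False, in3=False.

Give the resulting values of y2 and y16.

y1 = in3 OR in0 = False OR True = True
y2 = in0 NOR in3 = True NOR False = False
y3 = NOT in2 = NOT False = True
y4 = y3 AND y2 = True AND False = False
y5 = in3 NOR y1 = False NOR True = False
y9 = y4 NOR y3 = False NOR True = False
y16 = y5 AND y9 = False AND False = False

y2 = False  y16 = False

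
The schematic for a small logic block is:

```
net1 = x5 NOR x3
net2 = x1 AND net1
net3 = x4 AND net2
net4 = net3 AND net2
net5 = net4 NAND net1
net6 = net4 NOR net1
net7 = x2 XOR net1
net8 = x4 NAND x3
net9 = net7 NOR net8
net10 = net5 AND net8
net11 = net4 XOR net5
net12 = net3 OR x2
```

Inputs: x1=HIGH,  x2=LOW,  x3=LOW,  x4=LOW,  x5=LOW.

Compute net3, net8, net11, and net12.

net3 = LOW, net8 = HIGH, net11 = HIGH, net12 = LOW

net1 = x5 NOR x3 = LOW NOR LOW = HIGH
net2 = x1 AND net1 = HIGH AND HIGH = HIGH
net3 = x4 AND net2 = LOW AND HIGH = LOW
net4 = net3 AND net2 = LOW AND HIGH = LOW
net5 = net4 NAND net1 = LOW NAND HIGH = HIGH
net8 = x4 NAND x3 = LOW NAND LOW = HIGH
net11 = net4 XOR net5 = LOW XOR HIGH = HIGH
net12 = net3 OR x2 = LOW OR LOW = LOW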